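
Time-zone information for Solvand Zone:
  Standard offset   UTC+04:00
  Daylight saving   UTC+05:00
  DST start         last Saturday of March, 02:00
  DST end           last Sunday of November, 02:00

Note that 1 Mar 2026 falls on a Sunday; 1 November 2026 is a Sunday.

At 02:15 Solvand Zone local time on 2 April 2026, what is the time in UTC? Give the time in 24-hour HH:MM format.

21:15

1 March 2026 is a Sunday, so Saturdays fall on 7, 14, 21, 28; the last is March 28.
1 November 2026 is a Sunday, so Sundays fall on 1, 8, 15, 22, 29; the last is November 29.
2 April 2026 lies within the daylight-saving period (28 March – 29 November), so Solvand Zone is on daylight time, UTC+05:00.
02:15 local − 5h = 21:15 UTC (rolling into the previous day, 1 April 2026).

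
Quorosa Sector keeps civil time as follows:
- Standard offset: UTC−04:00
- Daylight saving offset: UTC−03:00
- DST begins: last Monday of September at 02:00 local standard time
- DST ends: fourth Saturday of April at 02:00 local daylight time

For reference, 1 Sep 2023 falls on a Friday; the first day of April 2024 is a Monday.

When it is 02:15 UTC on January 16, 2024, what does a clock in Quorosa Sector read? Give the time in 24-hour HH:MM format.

1 September 2023 is a Friday, so Mondays fall on 4, 11, 18, 25; the last is September 25.
1 April 2024 is a Monday, so the first Saturday is April 6 and the fourth is April 27.
At the standard offset (UTC−04:00), 02:15 UTC − 4h = 22:15 Quorosa Sector standard time (rolling into the previous day, 15 January 2024).
Daylight saving runs 25 September 2023 – 27 April 2024; the standard-time date in Quorosa Sector, January 15, 2024, is inside that window, so Quorosa Sector is at UTC−03:00.
02:15 UTC − 3h = 23:15 local (rolling into the previous day, 15 January 2024).

23:15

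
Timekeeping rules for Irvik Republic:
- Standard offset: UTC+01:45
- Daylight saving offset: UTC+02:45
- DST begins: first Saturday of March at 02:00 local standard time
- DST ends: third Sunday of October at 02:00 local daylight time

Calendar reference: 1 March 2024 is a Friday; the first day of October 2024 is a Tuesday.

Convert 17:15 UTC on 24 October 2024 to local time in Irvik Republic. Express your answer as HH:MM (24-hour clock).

1 March 2024 is a Friday, so the first Saturday is March 2.
1 October 2024 is a Tuesday, so the first Sunday is October 6 and the third is October 20.
At the standard offset (UTC+01:45), 17:15 UTC + 1h45m = 19:00 Irvik Republic standard time.
The standard-time date in Irvik Republic, 24 October 2024, does not fall between 2 March and 20 October, so daylight saving is not in effect and Irvik Republic is at UTC+01:45.
17:15 UTC + 1h45m = 19:00 local.

19:00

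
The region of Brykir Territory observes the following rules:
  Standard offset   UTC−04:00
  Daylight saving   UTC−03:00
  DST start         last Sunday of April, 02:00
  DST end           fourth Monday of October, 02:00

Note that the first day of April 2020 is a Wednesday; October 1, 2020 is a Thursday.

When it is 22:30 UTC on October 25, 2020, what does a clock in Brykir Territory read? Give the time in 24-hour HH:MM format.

19:30

1 April 2020 is a Wednesday, so Sundays fall on 5, 12, 19, 26; the last is April 26.
1 October 2020 is a Thursday, so the first Monday is October 5 and the fourth is October 26.
At the standard offset (UTC−04:00), 22:30 UTC − 4h = 18:30 Brykir Territory standard time.
Daylight saving runs 26 April – 26 October; the standard-time date in Brykir Territory, October 25, 2020, is inside that window, so Brykir Territory is at UTC−03:00.
22:30 UTC − 3h = 19:30 local.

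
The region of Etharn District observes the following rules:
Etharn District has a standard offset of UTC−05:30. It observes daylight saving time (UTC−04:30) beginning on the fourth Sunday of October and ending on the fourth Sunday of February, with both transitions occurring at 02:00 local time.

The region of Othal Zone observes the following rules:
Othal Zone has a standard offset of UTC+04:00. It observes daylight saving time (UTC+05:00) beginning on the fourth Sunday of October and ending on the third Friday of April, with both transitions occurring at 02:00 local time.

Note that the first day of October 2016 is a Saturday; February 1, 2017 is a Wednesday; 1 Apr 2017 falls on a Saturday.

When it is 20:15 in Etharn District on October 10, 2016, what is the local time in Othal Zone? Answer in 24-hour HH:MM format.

1 October 2016 is a Saturday, so the first Sunday is October 2 and the fourth is October 23.
1 February 2017 is a Wednesday, so the first Sunday is February 5 and the fourth is February 26.
Daylight saving runs 23 October 2016 – 26 February 2017; October 10, 2016 is outside that window, so Etharn District is on standard time at UTC−05:30.
20:15 Etharn District + 5h30m = 01:45 UTC (rolling into the next day, 11 October 2016).
1 October 2016 is a Saturday, so the first Sunday is October 2 and the fourth is October 23.
1 April 2017 is a Saturday, so the first Friday is April 7 and the third is April 21.
At the standard offset (UTC+04:00), 01:45 UTC + 4h = 05:45 Othal Zone standard time.
Daylight saving runs 23 October 2016 – 21 April 2017; the standard-time date in Othal Zone, October 11, 2016, is outside that window, so Othal Zone is on standard time at UTC+04:00.
01:45 UTC + 4h = 05:45 Othal Zone.

05:45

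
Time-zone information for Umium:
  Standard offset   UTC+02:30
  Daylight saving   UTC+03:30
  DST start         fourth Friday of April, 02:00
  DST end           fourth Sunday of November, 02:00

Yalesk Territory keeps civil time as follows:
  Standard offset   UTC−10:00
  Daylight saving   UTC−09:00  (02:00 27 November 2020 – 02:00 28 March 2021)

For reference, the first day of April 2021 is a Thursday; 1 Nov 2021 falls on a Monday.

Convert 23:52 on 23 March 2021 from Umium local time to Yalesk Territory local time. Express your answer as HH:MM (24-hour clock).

12:22

1 April 2021 is a Thursday, so the first Friday is April 2 and the fourth is April 23.
1 November 2021 is a Monday, so the first Sunday is November 7 and the fourth is November 28.
23 March 2021 does not fall between 23 April and 28 November, so daylight saving is not in effect and Umium is at UTC+02:30.
23:52 Umium − 2h30m = 21:22 UTC.
At the standard offset (UTC−10:00), 21:22 UTC − 10h = 11:22 Yalesk Territory standard time.
The standard-time date in Yalesk Territory, 23 March 2021, lies within the daylight-saving period (27 November 2020 – 28 March 2021), so Yalesk Territory is on daylight time, UTC−09:00.
21:22 UTC − 9h = 12:22 Yalesk Territory.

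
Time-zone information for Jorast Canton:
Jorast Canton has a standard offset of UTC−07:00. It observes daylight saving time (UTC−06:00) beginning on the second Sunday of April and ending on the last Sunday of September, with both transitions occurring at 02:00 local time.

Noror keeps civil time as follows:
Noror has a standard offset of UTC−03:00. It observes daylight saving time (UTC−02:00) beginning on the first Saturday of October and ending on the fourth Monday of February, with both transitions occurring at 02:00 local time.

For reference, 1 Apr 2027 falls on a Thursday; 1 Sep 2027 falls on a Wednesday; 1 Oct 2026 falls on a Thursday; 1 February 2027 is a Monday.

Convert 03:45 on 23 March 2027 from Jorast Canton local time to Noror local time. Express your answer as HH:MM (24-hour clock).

07:45

1 April 2027 is a Thursday, so the first Sunday is April 4 and the second is April 11.
1 September 2027 is a Wednesday, so Sundays fall on 5, 12, 19, 26; the last is September 26.
23 March 2027 is outside the daylight-saving period (11 April – 26 September), so Jorast Canton is on standard time, UTC−07:00.
03:45 Jorast Canton + 7h = 10:45 UTC.
1 October 2026 is a Thursday, so the first Saturday is October 3.
1 February 2027 is a Monday, so the first Monday is February 1 and the fourth is February 22.
At the standard offset (UTC−03:00), 10:45 UTC − 3h = 07:45 Noror standard time.
The standard-time date in Noror, 23 March 2027, does not fall between 3 October 2026 and 22 February 2027, so daylight saving is not in effect and Noror is at UTC−03:00.
10:45 UTC − 3h = 07:45 Noror.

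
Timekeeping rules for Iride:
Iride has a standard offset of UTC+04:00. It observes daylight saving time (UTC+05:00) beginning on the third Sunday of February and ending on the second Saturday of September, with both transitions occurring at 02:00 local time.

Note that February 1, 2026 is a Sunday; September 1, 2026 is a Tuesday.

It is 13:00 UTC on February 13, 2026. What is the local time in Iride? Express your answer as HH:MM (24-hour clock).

17:00

1 February 2026 is a Sunday, so the first Sunday is February 1 and the third is February 15.
1 September 2026 is a Tuesday, so the first Saturday is September 5 and the second is September 12.
At the standard offset (UTC+04:00), 13:00 UTC + 4h = 17:00 Iride standard time.
The standard-time date in Iride, February 13, 2026, is outside the daylight-saving period (15 February – 12 September), so Iride is on standard time, UTC+04:00.
13:00 UTC + 4h = 17:00 local.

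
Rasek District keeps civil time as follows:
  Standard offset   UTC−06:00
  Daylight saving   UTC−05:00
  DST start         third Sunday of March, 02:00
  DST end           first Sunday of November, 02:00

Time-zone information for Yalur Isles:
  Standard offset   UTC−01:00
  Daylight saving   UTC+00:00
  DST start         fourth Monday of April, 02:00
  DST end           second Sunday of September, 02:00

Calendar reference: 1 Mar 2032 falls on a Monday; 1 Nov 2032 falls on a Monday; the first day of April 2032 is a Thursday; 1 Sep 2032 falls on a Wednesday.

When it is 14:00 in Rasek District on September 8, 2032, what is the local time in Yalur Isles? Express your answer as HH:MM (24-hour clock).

19:00

1 March 2032 is a Monday, so the first Sunday is March 7 and the third is March 21.
1 November 2032 is a Monday, so the first Sunday is November 7.
Daylight saving runs 21 March – 7 November; September 8, 2032 is inside that window, so Rasek District is at UTC−05:00.
14:00 Rasek District + 5h = 19:00 UTC.
1 April 2032 is a Thursday, so the first Monday is April 5 and the fourth is April 26.
1 September 2032 is a Wednesday, so the first Sunday is September 5 and the second is September 12.
At the standard offset (UTC−01:00), 19:00 UTC − 1h = 18:00 Yalur Isles standard time.
Daylight saving runs 26 April – 12 September; the standard-time date in Yalur Isles, September 8, 2032, is inside that window, so Yalur Isles is at UTC+00:00.
19:00 UTC + 0h = 19:00 Yalur Isles.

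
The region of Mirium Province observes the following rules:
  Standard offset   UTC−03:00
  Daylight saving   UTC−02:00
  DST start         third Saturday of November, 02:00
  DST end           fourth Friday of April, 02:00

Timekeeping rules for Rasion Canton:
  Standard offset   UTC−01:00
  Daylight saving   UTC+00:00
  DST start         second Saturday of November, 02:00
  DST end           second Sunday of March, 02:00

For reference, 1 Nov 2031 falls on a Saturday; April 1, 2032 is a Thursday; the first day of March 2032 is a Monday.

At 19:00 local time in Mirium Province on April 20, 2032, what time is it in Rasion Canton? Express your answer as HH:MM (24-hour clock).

20:00

1 November 2031 is a Saturday, so the first Saturday is November 1 and the third is November 15.
1 April 2032 is a Thursday, so the first Friday is April 2 and the fourth is April 23.
Daylight saving runs 15 November 2031 – 23 April 2032; April 20, 2032 is inside that window, so Mirium Province is at UTC−02:00.
19:00 Mirium Province + 2h = 21:00 UTC.
1 November 2031 is a Saturday, so the first Saturday is November 1 and the second is November 8.
1 March 2032 is a Monday, so the first Sunday is March 7 and the second is March 14.
At the standard offset (UTC−01:00), 21:00 UTC − 1h = 20:00 Rasion Canton standard time.
Daylight saving runs 8 November 2031 – 14 March 2032; the standard-time date in Rasion Canton, April 20, 2032, is outside that window, so Rasion Canton is on standard time at UTC−01:00.
21:00 UTC − 1h = 20:00 Rasion Canton.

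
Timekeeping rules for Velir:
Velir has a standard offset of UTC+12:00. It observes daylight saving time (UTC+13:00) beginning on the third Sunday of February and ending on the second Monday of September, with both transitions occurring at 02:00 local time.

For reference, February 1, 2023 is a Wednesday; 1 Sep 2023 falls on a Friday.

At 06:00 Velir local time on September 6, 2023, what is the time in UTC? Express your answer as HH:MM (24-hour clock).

1 February 2023 is a Wednesday, so the first Sunday is February 5 and the third is February 19.
1 September 2023 is a Friday, so the first Monday is September 4 and the second is September 11.
Daylight saving runs 19 February – 11 September; September 6, 2023 is inside that window, so Velir is at UTC+13:00.
06:00 local − 13h = 17:00 UTC (rolling into the previous day, 5 September 2023).

17:00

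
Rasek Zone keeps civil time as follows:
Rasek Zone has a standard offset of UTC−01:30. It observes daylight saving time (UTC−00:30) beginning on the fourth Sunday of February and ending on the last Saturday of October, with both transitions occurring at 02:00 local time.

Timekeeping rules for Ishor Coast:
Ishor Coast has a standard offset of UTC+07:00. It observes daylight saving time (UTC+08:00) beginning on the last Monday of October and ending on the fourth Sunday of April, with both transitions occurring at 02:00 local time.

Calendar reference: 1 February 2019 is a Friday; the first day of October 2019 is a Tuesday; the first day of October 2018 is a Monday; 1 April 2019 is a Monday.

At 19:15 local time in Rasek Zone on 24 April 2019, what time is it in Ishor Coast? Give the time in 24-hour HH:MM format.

1 February 2019 is a Friday, so the first Sunday is February 3 and the fourth is February 24.
1 October 2019 is a Tuesday, so Saturdays fall on 5, 12, 19, 26; the last is October 26.
Daylight saving runs 24 February – 26 October; 24 April 2019 is inside that window, so Rasek Zone is at UTC−00:30.
19:15 Rasek Zone + 0h30m = 19:45 UTC.
1 October 2018 is a Monday, so Mondays fall on 1, 8, 15, 22, 29; the last is October 29.
1 April 2019 is a Monday, so the first Sunday is April 7 and the fourth is April 28.
At the standard offset (UTC+07:00), 19:45 UTC + 7h = 02:45 Ishor Coast standard time (rolling into the next day, 25 April 2019).
Daylight saving runs 29 October 2018 – 28 April 2019; the standard-time date in Ishor Coast, 25 April 2019, is inside that window, so Ishor Coast is at UTC+08:00.
19:45 UTC + 8h = 03:45 Ishor Coast (rolling into the next day, 25 April 2019).

03:45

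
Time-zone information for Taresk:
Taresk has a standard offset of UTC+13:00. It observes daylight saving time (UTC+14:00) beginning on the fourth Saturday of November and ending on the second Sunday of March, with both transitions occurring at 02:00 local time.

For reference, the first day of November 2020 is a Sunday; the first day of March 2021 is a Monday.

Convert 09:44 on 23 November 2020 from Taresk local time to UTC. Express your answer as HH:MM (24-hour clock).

1 November 2020 is a Sunday, so the first Saturday is November 7 and the fourth is November 28.
1 March 2021 is a Monday, so the first Sunday is March 7 and the second is March 14.
Daylight saving runs 28 November 2020 – 14 March 2021; 23 November 2020 is outside that window, so Taresk is on standard time at UTC+13:00.
09:44 local − 13h = 20:44 UTC (rolling into the previous day, 22 November 2020).

20:44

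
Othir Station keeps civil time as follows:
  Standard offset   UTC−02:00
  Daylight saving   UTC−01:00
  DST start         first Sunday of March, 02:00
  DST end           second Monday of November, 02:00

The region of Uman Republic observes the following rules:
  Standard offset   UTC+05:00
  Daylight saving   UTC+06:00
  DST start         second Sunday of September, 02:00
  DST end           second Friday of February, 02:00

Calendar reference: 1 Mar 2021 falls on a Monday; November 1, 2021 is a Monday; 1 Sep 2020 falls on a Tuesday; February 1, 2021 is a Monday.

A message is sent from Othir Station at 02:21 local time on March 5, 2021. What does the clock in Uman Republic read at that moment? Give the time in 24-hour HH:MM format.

1 March 2021 is a Monday, so the first Sunday is March 7.
1 November 2021 is a Monday, so the first Monday is November 1 and the second is November 8.
March 5, 2021 is outside the daylight-saving period (7 March – 8 November), so Othir Station is on standard time, UTC−02:00.
02:21 Othir Station + 2h = 04:21 UTC.
1 September 2020 is a Tuesday, so the first Sunday is September 6 and the second is September 13.
1 February 2021 is a Monday, so the first Friday is February 5 and the second is February 12.
At the standard offset (UTC+05:00), 04:21 UTC + 5h = 09:21 Uman Republic standard time.
The standard-time date in Uman Republic, March 5, 2021, is outside the daylight-saving period (13 September 2020 – 12 February 2021), so Uman Republic is on standard time, UTC+05:00.
04:21 UTC + 5h = 09:21 Uman Republic.

09:21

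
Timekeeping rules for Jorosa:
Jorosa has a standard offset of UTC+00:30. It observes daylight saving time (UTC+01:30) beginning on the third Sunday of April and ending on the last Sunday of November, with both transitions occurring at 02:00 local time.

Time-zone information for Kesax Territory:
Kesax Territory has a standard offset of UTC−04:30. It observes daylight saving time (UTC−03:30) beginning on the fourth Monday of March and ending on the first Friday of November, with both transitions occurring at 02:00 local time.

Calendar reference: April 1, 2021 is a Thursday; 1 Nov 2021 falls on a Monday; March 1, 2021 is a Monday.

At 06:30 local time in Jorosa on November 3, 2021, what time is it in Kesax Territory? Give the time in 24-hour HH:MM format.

01:30

1 April 2021 is a Thursday, so the first Sunday is April 4 and the third is April 18.
1 November 2021 is a Monday, so Sundays fall on 7, 14, 21, 28; the last is November 28.
November 3, 2021 falls between 18 April and 28 November, so daylight saving is in effect and Jorosa is at UTC+01:30.
06:30 Jorosa − 1h30m = 05:00 UTC.
1 March 2021 is a Monday, so the first Monday is March 1 and the fourth is March 22.
1 November 2021 is a Monday, so the first Friday is November 5.
At the standard offset (UTC−04:30), 05:00 UTC − 4h30m = 00:30 Kesax Territory standard time.
The standard-time date in Kesax Territory, November 3, 2021, lies within the daylight-saving period (22 March – 5 November), so Kesax Territory is on daylight time, UTC−03:30.
05:00 UTC − 3h30m = 01:30 Kesax Territory.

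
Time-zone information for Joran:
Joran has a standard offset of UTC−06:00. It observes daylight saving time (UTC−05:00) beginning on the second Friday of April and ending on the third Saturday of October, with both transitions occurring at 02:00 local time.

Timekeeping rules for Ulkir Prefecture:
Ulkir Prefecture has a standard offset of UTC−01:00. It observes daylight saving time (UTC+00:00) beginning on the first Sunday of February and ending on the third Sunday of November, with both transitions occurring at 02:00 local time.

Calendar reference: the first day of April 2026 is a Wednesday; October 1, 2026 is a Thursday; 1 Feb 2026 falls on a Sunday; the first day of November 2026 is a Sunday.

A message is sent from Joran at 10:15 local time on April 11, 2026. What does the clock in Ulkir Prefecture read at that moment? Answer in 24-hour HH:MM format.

1 April 2026 is a Wednesday, so the first Friday is April 3 and the second is April 10.
1 October 2026 is a Thursday, so the first Saturday is October 3 and the third is October 17.
April 11, 2026 falls between 10 April and 17 October, so daylight saving is in effect and Joran is at UTC−05:00.
10:15 Joran + 5h = 15:15 UTC.
1 February 2026 is a Sunday, so the first Sunday is February 1.
1 November 2026 is a Sunday, so the first Sunday is November 1 and the third is November 15.
At the standard offset (UTC−01:00), 15:15 UTC − 1h = 14:15 Ulkir Prefecture standard time.
Daylight saving runs 1 February – 15 November; the standard-time date in Ulkir Prefecture, April 11, 2026, is inside that window, so Ulkir Prefecture is at UTC+00:00.
15:15 UTC + 0h = 15:15 Ulkir Prefecture.

15:15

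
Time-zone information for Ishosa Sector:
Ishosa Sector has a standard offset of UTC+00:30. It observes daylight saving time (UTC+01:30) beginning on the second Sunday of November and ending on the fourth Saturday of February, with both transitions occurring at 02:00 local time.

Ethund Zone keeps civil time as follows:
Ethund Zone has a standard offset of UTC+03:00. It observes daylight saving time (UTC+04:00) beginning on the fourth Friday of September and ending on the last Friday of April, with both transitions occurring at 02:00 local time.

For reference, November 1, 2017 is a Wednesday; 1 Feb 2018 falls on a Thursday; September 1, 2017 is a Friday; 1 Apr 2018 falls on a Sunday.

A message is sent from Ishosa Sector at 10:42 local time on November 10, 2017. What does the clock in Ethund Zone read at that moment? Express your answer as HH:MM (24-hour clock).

1 November 2017 is a Wednesday, so the first Sunday is November 5 and the second is November 12.
1 February 2018 is a Thursday, so the first Saturday is February 3 and the fourth is February 24.
Daylight saving runs 12 November 2017 – 24 February 2018; November 10, 2017 is outside that window, so Ishosa Sector is on standard time at UTC+00:30.
10:42 Ishosa Sector − 0h30m = 10:12 UTC.
1 September 2017 is a Friday, so the first Friday is September 1 and the fourth is September 22.
1 April 2018 is a Sunday, so Fridays fall on 6, 13, 20, 27; the last is April 27.
At the standard offset (UTC+03:00), 10:12 UTC + 3h = 13:12 Ethund Zone standard time.
The standard-time date in Ethund Zone, November 10, 2017, lies within the daylight-saving period (22 September 2017 – 27 April 2018), so Ethund Zone is on daylight time, UTC+04:00.
10:12 UTC + 4h = 14:12 Ethund Zone.

14:12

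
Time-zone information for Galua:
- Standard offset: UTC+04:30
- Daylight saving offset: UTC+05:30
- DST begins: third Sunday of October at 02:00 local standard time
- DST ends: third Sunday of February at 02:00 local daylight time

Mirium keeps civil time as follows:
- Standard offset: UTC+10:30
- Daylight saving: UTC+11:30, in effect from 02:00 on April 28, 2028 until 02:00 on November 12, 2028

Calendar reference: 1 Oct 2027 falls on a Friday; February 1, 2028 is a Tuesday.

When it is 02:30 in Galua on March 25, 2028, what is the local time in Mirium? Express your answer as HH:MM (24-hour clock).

08:30

1 October 2027 is a Friday, so the first Sunday is October 3 and the third is October 17.
1 February 2028 is a Tuesday, so the first Sunday is February 6 and the third is February 20.
March 25, 2028 does not fall between 17 October 2027 and 20 February 2028, so daylight saving is not in effect and Galua is at UTC+04:30.
02:30 Galua − 4h30m = 22:00 UTC (rolling into the previous day, 24 March 2028).
At the standard offset (UTC+10:30), 22:00 UTC + 10h30m = 08:30 Mirium standard time (rolling into the next day, 25 March 2028).
Daylight saving runs 28 April – 12 November; the standard-time date in Mirium, March 25, 2028, is outside that window, so Mirium is on standard time at UTC+10:30.
22:00 UTC + 10h30m = 08:30 Mirium (rolling into the next day, 25 March 2028).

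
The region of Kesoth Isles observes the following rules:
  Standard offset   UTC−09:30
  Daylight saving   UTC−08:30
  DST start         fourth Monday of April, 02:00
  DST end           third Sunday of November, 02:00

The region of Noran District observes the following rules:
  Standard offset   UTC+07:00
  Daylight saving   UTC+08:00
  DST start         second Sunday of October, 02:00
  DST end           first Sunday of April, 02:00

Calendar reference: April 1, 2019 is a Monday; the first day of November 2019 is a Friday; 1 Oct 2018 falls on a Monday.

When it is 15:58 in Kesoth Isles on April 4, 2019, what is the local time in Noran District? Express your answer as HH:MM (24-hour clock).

09:28

1 April 2019 is a Monday, so the first Monday is April 1 and the fourth is April 22.
1 November 2019 is a Friday, so the first Sunday is November 3 and the third is November 17.
April 4, 2019 is outside the daylight-saving period (22 April – 17 November), so Kesoth Isles is on standard time, UTC−09:30.
15:58 Kesoth Isles + 9h30m = 01:28 UTC (rolling into the next day, 5 April 2019).
1 October 2018 is a Monday, so the first Sunday is October 7 and the second is October 14.
1 April 2019 is a Monday, so the first Sunday is April 7.
At the standard offset (UTC+07:00), 01:28 UTC + 7h = 08:28 Noran District standard time.
The standard-time date in Noran District, April 5, 2019, falls between 14 October 2018 and 7 April 2019, so daylight saving is in effect and Noran District is at UTC+08:00.
01:28 UTC + 8h = 09:28 Noran District.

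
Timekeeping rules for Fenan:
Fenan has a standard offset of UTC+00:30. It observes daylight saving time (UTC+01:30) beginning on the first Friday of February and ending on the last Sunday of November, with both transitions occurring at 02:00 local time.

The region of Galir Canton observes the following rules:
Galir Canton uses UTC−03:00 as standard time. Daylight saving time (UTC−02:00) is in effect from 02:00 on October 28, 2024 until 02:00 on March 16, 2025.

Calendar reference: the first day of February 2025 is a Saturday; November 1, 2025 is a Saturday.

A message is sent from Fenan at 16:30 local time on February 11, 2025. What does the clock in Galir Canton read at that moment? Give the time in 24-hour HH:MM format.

1 February 2025 is a Saturday, so the first Friday is February 7.
1 November 2025 is a Saturday, so Sundays fall on 2, 9, 16, 23, 30; the last is November 30.
February 11, 2025 lies within the daylight-saving period (7 February – 30 November), so Fenan is on daylight time, UTC+01:30.
16:30 Fenan − 1h30m = 15:00 UTC.
At the standard offset (UTC−03:00), 15:00 UTC − 3h = 12:00 Galir Canton standard time.
The standard-time date in Galir Canton, February 11, 2025, lies within the daylight-saving period (28 October 2024 – 16 March 2025), so Galir Canton is on daylight time, UTC−02:00.
15:00 UTC − 2h = 13:00 Galir Canton.

13:00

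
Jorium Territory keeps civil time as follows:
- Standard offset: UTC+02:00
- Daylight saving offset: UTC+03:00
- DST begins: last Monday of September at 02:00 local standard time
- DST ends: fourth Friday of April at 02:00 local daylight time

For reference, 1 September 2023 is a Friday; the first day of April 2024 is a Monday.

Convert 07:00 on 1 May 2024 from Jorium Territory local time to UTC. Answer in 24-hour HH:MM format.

05:00

1 September 2023 is a Friday, so Mondays fall on 4, 11, 18, 25; the last is September 25.
1 April 2024 is a Monday, so the first Friday is April 5 and the fourth is April 26.
1 May 2024 is outside the daylight-saving period (25 September 2023 – 26 April 2024), so Jorium Territory is on standard time, UTC+02:00.
07:00 local − 2h = 05:00 UTC.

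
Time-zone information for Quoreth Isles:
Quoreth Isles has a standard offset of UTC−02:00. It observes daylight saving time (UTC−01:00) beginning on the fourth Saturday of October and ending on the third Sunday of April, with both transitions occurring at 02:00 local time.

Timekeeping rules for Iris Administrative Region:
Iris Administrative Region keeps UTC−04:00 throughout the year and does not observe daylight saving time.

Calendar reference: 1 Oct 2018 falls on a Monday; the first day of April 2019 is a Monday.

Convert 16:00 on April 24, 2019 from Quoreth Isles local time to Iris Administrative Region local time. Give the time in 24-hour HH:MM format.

1 October 2018 is a Monday, so the first Saturday is October 6 and the fourth is October 27.
1 April 2019 is a Monday, so the first Sunday is April 7 and the third is April 21.
April 24, 2019 does not fall between 27 October 2018 and 21 April 2019, so daylight saving is not in effect and Quoreth Isles is at UTC−02:00.
16:00 Quoreth Isles + 2h = 18:00 UTC.
Iris Administrative Region has no daylight saving, so its offset is UTC−04:00 year-round.
18:00 UTC − 4h = 14:00 Iris Administrative Region.

14:00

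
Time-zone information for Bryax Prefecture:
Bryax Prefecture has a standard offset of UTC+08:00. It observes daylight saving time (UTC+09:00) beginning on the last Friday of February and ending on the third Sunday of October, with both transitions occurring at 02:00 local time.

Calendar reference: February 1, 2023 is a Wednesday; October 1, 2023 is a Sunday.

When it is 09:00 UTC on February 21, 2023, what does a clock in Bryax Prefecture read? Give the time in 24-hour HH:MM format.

1 February 2023 is a Wednesday, so Fridays fall on 3, 10, 17, 24; the last is February 24.
1 October 2023 is a Sunday, so the first Sunday is October 1 and the third is October 15.
At the standard offset (UTC+08:00), 09:00 UTC + 8h = 17:00 Bryax Prefecture standard time.
Daylight saving runs 24 February – 15 October; the standard-time date in Bryax Prefecture, February 21, 2023, is outside that window, so Bryax Prefecture is on standard time at UTC+08:00.
09:00 UTC + 8h = 17:00 local.

17:00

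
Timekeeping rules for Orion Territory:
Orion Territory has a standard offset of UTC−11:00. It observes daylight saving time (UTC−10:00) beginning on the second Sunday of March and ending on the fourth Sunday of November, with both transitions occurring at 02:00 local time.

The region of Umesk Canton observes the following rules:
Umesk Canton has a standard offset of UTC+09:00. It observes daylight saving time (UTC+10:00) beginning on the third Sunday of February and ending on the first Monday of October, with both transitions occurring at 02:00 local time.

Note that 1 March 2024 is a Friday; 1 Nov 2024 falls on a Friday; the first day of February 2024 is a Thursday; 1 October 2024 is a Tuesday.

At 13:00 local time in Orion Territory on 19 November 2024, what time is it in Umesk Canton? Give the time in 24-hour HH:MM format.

1 March 2024 is a Friday, so the first Sunday is March 3 and the second is March 10.
1 November 2024 is a Friday, so the first Sunday is November 3 and the fourth is November 24.
Daylight saving runs 10 March – 24 November; 19 November 2024 is inside that window, so Orion Territory is at UTC−10:00.
13:00 Orion Territory + 10h = 23:00 UTC.
1 February 2024 is a Thursday, so the first Sunday is February 4 and the third is February 18.
1 October 2024 is a Tuesday, so the first Monday is October 7.
At the standard offset (UTC+09:00), 23:00 UTC + 9h = 08:00 Umesk Canton standard time (rolling into the next day, 20 November 2024).
Daylight saving runs 18 February – 7 October; the standard-time date in Umesk Canton, 20 November 2024, is outside that window, so Umesk Canton is on standard time at UTC+09:00.
23:00 UTC + 9h = 08:00 Umesk Canton (rolling into the next day, 20 November 2024).

08:00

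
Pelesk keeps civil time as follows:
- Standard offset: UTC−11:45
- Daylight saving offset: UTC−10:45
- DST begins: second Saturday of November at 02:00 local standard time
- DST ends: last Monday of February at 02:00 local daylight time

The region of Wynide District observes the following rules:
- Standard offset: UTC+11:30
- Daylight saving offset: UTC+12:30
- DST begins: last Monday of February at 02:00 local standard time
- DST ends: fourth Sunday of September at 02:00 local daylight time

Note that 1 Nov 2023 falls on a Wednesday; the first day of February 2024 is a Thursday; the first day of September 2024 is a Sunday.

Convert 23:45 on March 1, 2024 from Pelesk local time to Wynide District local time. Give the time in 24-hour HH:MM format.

00:00

1 November 2023 is a Wednesday, so the first Saturday is November 4 and the second is November 11.
1 February 2024 is a Thursday, so Mondays fall on 5, 12, 19, 26; the last is February 26.
Daylight saving runs 11 November 2023 – 26 February 2024; March 1, 2024 is outside that window, so Pelesk is on standard time at UTC−11:45.
23:45 Pelesk + 11h45m = 11:30 UTC (rolling into the next day, 2 March 2024).
1 February 2024 is a Thursday, so Mondays fall on 5, 12, 19, 26; the last is February 26.
1 September 2024 is a Sunday, so the first Sunday is September 1 and the fourth is September 22.
At the standard offset (UTC+11:30), 11:30 UTC + 11h30m = 23:00 Wynide District standard time.
The standard-time date in Wynide District, March 2, 2024, falls between 26 February and 22 September, so daylight saving is in effect and Wynide District is at UTC+12:30.
11:30 UTC + 12h30m = 00:00 Wynide District (rolling into the next day, 3 March 2024).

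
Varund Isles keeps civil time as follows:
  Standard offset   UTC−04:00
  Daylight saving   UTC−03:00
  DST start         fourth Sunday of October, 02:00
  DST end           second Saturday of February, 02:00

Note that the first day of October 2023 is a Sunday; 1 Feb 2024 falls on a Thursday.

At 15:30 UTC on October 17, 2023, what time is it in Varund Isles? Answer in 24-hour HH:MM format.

1 October 2023 is a Sunday, so the first Sunday is October 1 and the fourth is October 22.
1 February 2024 is a Thursday, so the first Saturday is February 3 and the second is February 10.
At the standard offset (UTC−04:00), 15:30 UTC − 4h = 11:30 Varund Isles standard time.
Daylight saving runs 22 October 2023 – 10 February 2024; the standard-time date in Varund Isles, October 17, 2023, is outside that window, so Varund Isles is on standard time at UTC−04:00.
15:30 UTC − 4h = 11:30 local.

11:30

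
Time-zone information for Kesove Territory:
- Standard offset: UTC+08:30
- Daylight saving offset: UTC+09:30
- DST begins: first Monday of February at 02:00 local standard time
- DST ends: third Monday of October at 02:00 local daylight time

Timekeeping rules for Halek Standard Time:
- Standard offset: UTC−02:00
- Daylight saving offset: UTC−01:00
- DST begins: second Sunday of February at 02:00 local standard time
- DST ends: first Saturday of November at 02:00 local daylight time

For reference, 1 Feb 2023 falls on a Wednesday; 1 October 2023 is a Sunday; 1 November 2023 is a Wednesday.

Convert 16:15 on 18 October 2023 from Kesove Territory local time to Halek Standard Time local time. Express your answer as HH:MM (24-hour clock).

1 February 2023 is a Wednesday, so the first Monday is February 6.
1 October 2023 is a Sunday, so the first Monday is October 2 and the third is October 16.
18 October 2023 does not fall between 6 February and 16 October, so daylight saving is not in effect and Kesove Territory is at UTC+08:30.
16:15 Kesove Territory − 8h30m = 07:45 UTC.
1 February 2023 is a Wednesday, so the first Sunday is February 5 and the second is February 12.
1 November 2023 is a Wednesday, so the first Saturday is November 4.
At the standard offset (UTC−02:00), 07:45 UTC − 2h = 05:45 Halek Standard Time standard time.
The standard-time date in Halek Standard Time, 18 October 2023, falls between 12 February and 4 November, so daylight saving is in effect and Halek Standard Time is at UTC−01:00.
07:45 UTC − 1h = 06:45 Halek Standard Time.

06:45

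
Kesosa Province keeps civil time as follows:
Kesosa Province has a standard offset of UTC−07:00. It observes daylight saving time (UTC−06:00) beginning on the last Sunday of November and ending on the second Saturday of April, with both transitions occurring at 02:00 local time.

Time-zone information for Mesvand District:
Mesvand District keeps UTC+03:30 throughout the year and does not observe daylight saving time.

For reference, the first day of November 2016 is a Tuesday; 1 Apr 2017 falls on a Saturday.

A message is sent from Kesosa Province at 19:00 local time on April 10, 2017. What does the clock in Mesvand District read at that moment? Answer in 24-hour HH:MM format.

1 November 2016 is a Tuesday, so Sundays fall on 6, 13, 20, 27; the last is November 27.
1 April 2017 is a Saturday, so the first Saturday is April 1 and the second is April 8.
April 10, 2017 is outside the daylight-saving period (27 November 2016 – 8 April 2017), so Kesosa Province is on standard time, UTC−07:00.
19:00 Kesosa Province + 7h = 02:00 UTC (rolling into the next day, 11 April 2017).
Mesvand District stays on UTC+03:30 all year.
02:00 UTC + 3h30m = 05:30 Mesvand District.

05:30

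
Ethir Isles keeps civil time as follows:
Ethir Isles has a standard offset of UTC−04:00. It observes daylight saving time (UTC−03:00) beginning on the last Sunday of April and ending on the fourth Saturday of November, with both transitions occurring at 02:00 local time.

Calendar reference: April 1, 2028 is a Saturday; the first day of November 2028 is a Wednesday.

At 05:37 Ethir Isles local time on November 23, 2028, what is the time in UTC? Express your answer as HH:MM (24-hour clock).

1 April 2028 is a Saturday, so Sundays fall on 2, 9, 16, 23, 30; the last is April 30.
1 November 2028 is a Wednesday, so the first Saturday is November 4 and the fourth is November 25.
Daylight saving runs 30 April – 25 November; November 23, 2028 is inside that window, so Ethir Isles is at UTC−03:00.
05:37 local + 3h = 08:37 UTC.

08:37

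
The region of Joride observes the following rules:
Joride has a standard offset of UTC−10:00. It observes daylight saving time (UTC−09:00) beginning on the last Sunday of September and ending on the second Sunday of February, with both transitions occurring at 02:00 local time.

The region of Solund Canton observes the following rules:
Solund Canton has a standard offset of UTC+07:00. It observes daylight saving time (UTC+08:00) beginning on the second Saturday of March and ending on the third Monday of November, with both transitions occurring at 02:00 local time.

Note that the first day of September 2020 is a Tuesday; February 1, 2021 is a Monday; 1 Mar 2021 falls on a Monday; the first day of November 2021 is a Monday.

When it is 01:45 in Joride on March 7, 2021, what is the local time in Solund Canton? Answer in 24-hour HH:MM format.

18:45

1 September 2020 is a Tuesday, so Sundays fall on 6, 13, 20, 27; the last is September 27.
1 February 2021 is a Monday, so the first Sunday is February 7 and the second is February 14.
Daylight saving runs 27 September 2020 – 14 February 2021; March 7, 2021 is outside that window, so Joride is on standard time at UTC−10:00.
01:45 Joride + 10h = 11:45 UTC.
1 March 2021 is a Monday, so the first Saturday is March 6 and the second is March 13.
1 November 2021 is a Monday, so the first Monday is November 1 and the third is November 15.
At the standard offset (UTC+07:00), 11:45 UTC + 7h = 18:45 Solund Canton standard time.
The standard-time date in Solund Canton, March 7, 2021, is outside the daylight-saving period (13 March – 15 November), so Solund Canton is on standard time, UTC+07:00.
11:45 UTC + 7h = 18:45 Solund Canton.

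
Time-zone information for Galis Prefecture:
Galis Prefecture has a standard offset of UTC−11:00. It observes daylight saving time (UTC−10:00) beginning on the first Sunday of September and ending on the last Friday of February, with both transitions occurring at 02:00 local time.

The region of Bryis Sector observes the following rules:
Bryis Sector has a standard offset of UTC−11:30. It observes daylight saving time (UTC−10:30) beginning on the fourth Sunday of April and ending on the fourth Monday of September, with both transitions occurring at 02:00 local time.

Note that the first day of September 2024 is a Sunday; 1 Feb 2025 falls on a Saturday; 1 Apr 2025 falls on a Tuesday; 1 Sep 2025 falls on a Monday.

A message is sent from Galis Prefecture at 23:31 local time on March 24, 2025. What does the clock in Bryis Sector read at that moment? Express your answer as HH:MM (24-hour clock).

23:01

1 September 2024 is a Sunday, so the first Sunday is September 1.
1 February 2025 is a Saturday, so Fridays fall on 7, 14, 21, 28; the last is February 28.
Daylight saving runs 1 September 2024 – 28 February 2025; March 24, 2025 is outside that window, so Galis Prefecture is on standard time at UTC−11:00.
23:31 Galis Prefecture + 11h = 10:31 UTC (rolling into the next day, 25 March 2025).
1 April 2025 is a Tuesday, so the first Sunday is April 6 and the fourth is April 27.
1 September 2025 is a Monday, so the first Monday is September 1 and the fourth is September 22.
At the standard offset (UTC−11:30), 10:31 UTC − 11h30m = 23:01 Bryis Sector standard time (rolling into the previous day, 24 March 2025).
Daylight saving runs 27 April – 22 September; the standard-time date in Bryis Sector, March 24, 2025, is outside that window, so Bryis Sector is on standard time at UTC−11:30.
10:31 UTC − 11h30m = 23:01 Bryis Sector (rolling into the previous day, 24 March 2025).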